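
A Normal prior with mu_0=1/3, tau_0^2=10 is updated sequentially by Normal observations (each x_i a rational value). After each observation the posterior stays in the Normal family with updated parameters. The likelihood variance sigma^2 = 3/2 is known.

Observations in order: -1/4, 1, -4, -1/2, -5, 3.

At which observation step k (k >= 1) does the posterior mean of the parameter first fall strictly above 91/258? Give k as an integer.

k = 2

obs 1: x=-1/4 → posterior Normal(-4/23, 30/23)
obs 2: x=1 → posterior Normal(16/43, 30/43)
obs 3: x=-4 → posterior Normal(-64/63, 10/21)
obs 4: x=-1/2 → posterior Normal(-74/83, 30/83)
obs 5: x=-5 → posterior Normal(-174/103, 30/103)
obs 6: x=3 → posterior Normal(-38/41, 10/41)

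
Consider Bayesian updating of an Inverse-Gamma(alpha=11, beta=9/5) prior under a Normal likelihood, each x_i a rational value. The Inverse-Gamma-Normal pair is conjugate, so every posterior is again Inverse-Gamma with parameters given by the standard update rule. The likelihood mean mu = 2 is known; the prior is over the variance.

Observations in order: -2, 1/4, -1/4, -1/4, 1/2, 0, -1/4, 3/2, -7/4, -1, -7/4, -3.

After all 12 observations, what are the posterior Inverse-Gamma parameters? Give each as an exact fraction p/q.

obs 1: x=-2 → posterior Inverse-Gamma(23/2, 49/5)
obs 2: x=1/4 → posterior Inverse-Gamma(12, 1813/160)
obs 3: x=-1/4 → posterior Inverse-Gamma(25/2, 1109/80)
obs 4: x=-1/4 → posterior Inverse-Gamma(13, 2623/160)
obs 5: x=1/2 → posterior Inverse-Gamma(27/2, 2803/160)
obs 6: x=0 → posterior Inverse-Gamma(14, 3123/160)
obs 7: x=-1/4 → posterior Inverse-Gamma(29/2, 441/20)
obs 8: x=3/2 → posterior Inverse-Gamma(15, 887/40)
obs 9: x=-7/4 → posterior Inverse-Gamma(31/2, 4673/160)
obs 10: x=-1 → posterior Inverse-Gamma(16, 5393/160)
obs 11: x=-7/4 → posterior Inverse-Gamma(33/2, 3259/80)
obs 12: x=-3 → posterior Inverse-Gamma(17, 4259/80)

alpha=17, beta=4259/80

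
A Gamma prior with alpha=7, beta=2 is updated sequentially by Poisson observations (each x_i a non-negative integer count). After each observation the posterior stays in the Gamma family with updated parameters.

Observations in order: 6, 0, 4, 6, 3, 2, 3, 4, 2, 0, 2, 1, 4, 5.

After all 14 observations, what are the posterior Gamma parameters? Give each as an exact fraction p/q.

alpha=49, beta=16

obs 1: x=6 → posterior Gamma(13, 3)
obs 2: x=0 → posterior Gamma(13, 4)
obs 3: x=4 → posterior Gamma(17, 5)
obs 4: x=6 → posterior Gamma(23, 6)
obs 5: x=3 → posterior Gamma(26, 7)
obs 6: x=2 → posterior Gamma(28, 8)
obs 7: x=3 → posterior Gamma(31, 9)
obs 8: x=4 → posterior Gamma(35, 10)
obs 9: x=2 → posterior Gamma(37, 11)
obs 10: x=0 → posterior Gamma(37, 12)
obs 11: x=2 → posterior Gamma(39, 13)
obs 12: x=1 → posterior Gamma(40, 14)
obs 13: x=4 → posterior Gamma(44, 15)
obs 14: x=5 → posterior Gamma(49, 16)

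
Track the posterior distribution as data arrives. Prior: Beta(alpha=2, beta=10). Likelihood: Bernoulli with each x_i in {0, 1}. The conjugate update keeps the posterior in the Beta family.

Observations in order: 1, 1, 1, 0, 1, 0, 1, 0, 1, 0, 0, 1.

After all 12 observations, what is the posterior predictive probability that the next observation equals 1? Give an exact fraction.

obs 1: x=1 → posterior Beta(3, 10)
obs 2: x=1 → posterior Beta(4, 10)
obs 3: x=1 → posterior Beta(5, 10)
obs 4: x=0 → posterior Beta(5, 11)
obs 5: x=1 → posterior Beta(6, 11)
obs 6: x=0 → posterior Beta(6, 12)
obs 7: x=1 → posterior Beta(7, 12)
obs 8: x=0 → posterior Beta(7, 13)
obs 9: x=1 → posterior Beta(8, 13)
obs 10: x=0 → posterior Beta(8, 14)
obs 11: x=0 → posterior Beta(8, 15)
obs 12: x=1 → posterior Beta(9, 15)

3/8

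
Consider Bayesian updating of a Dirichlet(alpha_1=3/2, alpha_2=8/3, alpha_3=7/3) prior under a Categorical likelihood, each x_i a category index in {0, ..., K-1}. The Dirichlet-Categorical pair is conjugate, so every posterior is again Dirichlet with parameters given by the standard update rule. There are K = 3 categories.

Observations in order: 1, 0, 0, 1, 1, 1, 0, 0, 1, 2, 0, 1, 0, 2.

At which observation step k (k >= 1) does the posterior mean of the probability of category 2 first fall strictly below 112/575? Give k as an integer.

k = 6

obs 1: x=1 → posterior Dirichlet(3/2, 11/3, 7/3)
obs 2: x=0 → posterior Dirichlet(5/2, 11/3, 7/3)
obs 3: x=0 → posterior Dirichlet(7/2, 11/3, 7/3)
obs 4: x=1 → posterior Dirichlet(7/2, 14/3, 7/3)
obs 5: x=1 → posterior Dirichlet(7/2, 17/3, 7/3)
obs 6: x=1 → posterior Dirichlet(7/2, 20/3, 7/3)
obs 7: x=0 → posterior Dirichlet(9/2, 20/3, 7/3)
obs 8: x=0 → posterior Dirichlet(11/2, 20/3, 7/3)
obs 9: x=1 → posterior Dirichlet(11/2, 23/3, 7/3)
obs 10: x=2 → posterior Dirichlet(11/2, 23/3, 10/3)
obs 11: x=0 → posterior Dirichlet(13/2, 23/3, 10/3)
obs 12: x=1 → posterior Dirichlet(13/2, 26/3, 10/3)
obs 13: x=0 → posterior Dirichlet(15/2, 26/3, 10/3)
obs 14: x=2 → posterior Dirichlet(15/2, 26/3, 13/3)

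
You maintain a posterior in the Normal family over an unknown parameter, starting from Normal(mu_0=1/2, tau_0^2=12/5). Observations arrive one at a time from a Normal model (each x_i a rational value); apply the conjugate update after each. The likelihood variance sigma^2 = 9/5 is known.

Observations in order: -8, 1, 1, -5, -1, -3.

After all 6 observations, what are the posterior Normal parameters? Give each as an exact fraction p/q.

obs 1: x=-8 → posterior Normal(-61/14, 36/35)
obs 2: x=1 → posterior Normal(-53/22, 36/55)
obs 3: x=1 → posterior Normal(-3/2, 12/25)
obs 4: x=-5 → posterior Normal(-85/38, 36/95)
obs 5: x=-1 → posterior Normal(-93/46, 36/115)
obs 6: x=-3 → posterior Normal(-13/6, 4/15)

mu_0=-13/6, tau_0^2=4/15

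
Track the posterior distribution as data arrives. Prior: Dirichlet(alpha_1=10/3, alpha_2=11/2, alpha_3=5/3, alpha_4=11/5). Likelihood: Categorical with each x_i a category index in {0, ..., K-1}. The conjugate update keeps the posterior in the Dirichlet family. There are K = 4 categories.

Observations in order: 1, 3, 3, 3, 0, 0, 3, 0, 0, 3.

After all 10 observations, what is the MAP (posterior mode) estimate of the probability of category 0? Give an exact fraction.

190/561

obs 1: x=1 → posterior Dirichlet(10/3, 13/2, 5/3, 11/5)
obs 2: x=3 → posterior Dirichlet(10/3, 13/2, 5/3, 16/5)
obs 3: x=3 → posterior Dirichlet(10/3, 13/2, 5/3, 21/5)
obs 4: x=3 → posterior Dirichlet(10/3, 13/2, 5/3, 26/5)
obs 5: x=0 → posterior Dirichlet(13/3, 13/2, 5/3, 26/5)
obs 6: x=0 → posterior Dirichlet(16/3, 13/2, 5/3, 26/5)
obs 7: x=3 → posterior Dirichlet(16/3, 13/2, 5/3, 31/5)
obs 8: x=0 → posterior Dirichlet(19/3, 13/2, 5/3, 31/5)
obs 9: x=0 → posterior Dirichlet(22/3, 13/2, 5/3, 31/5)
obs 10: x=3 → posterior Dirichlet(22/3, 13/2, 5/3, 36/5)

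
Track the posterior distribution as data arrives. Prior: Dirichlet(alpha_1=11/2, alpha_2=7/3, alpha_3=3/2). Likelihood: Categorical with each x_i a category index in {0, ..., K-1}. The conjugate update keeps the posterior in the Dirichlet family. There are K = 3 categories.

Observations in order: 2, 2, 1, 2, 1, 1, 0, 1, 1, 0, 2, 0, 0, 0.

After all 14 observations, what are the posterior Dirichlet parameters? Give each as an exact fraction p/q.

alpha_1=21/2, alpha_2=22/3, alpha_3=11/2

obs 1: x=2 → posterior Dirichlet(11/2, 7/3, 5/2)
obs 2: x=2 → posterior Dirichlet(11/2, 7/3, 7/2)
obs 3: x=1 → posterior Dirichlet(11/2, 10/3, 7/2)
obs 4: x=2 → posterior Dirichlet(11/2, 10/3, 9/2)
obs 5: x=1 → posterior Dirichlet(11/2, 13/3, 9/2)
obs 6: x=1 → posterior Dirichlet(11/2, 16/3, 9/2)
obs 7: x=0 → posterior Dirichlet(13/2, 16/3, 9/2)
obs 8: x=1 → posterior Dirichlet(13/2, 19/3, 9/2)
obs 9: x=1 → posterior Dirichlet(13/2, 22/3, 9/2)
obs 10: x=0 → posterior Dirichlet(15/2, 22/3, 9/2)
obs 11: x=2 → posterior Dirichlet(15/2, 22/3, 11/2)
obs 12: x=0 → posterior Dirichlet(17/2, 22/3, 11/2)
obs 13: x=0 → posterior Dirichlet(19/2, 22/3, 11/2)
obs 14: x=0 → posterior Dirichlet(21/2, 22/3, 11/2)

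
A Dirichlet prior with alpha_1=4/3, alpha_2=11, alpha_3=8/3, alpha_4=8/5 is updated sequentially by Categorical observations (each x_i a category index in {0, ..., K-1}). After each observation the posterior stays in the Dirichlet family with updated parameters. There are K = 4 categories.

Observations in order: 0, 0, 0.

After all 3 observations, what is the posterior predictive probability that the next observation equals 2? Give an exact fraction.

obs 1: x=0 → posterior Dirichlet(7/3, 11, 8/3, 8/5)
obs 2: x=0 → posterior Dirichlet(10/3, 11, 8/3, 8/5)
obs 3: x=0 → posterior Dirichlet(13/3, 11, 8/3, 8/5)

20/147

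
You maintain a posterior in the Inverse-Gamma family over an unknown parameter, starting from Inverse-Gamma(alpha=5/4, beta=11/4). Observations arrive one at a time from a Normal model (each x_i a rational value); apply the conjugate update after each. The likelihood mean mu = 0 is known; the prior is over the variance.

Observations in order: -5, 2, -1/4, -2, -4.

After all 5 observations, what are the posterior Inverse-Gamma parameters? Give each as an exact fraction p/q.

alpha=15/4, beta=873/32

obs 1: x=-5 → posterior Inverse-Gamma(7/4, 61/4)
obs 2: x=2 → posterior Inverse-Gamma(9/4, 69/4)
obs 3: x=-1/4 → posterior Inverse-Gamma(11/4, 553/32)
obs 4: x=-2 → posterior Inverse-Gamma(13/4, 617/32)
obs 5: x=-4 → posterior Inverse-Gamma(15/4, 873/32)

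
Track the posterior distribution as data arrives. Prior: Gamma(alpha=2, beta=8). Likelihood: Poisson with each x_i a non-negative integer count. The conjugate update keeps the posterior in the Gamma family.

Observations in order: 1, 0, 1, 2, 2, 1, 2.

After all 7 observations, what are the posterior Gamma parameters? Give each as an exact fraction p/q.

alpha=11, beta=15

obs 1: x=1 → posterior Gamma(3, 9)
obs 2: x=0 → posterior Gamma(3, 10)
obs 3: x=1 → posterior Gamma(4, 11)
obs 4: x=2 → posterior Gamma(6, 12)
obs 5: x=2 → posterior Gamma(8, 13)
obs 6: x=1 → posterior Gamma(9, 14)
obs 7: x=2 → posterior Gamma(11, 15)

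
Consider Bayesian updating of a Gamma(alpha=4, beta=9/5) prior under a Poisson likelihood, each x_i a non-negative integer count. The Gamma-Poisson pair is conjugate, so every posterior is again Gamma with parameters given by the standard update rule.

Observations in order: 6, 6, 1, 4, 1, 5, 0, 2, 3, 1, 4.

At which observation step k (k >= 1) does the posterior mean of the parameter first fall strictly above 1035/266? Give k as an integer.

k = 2

obs 1: x=6 → posterior Gamma(10, 14/5)
obs 2: x=6 → posterior Gamma(16, 19/5)
obs 3: x=1 → posterior Gamma(17, 24/5)
obs 4: x=4 → posterior Gamma(21, 29/5)
obs 5: x=1 → posterior Gamma(22, 34/5)
obs 6: x=5 → posterior Gamma(27, 39/5)
obs 7: x=0 → posterior Gamma(27, 44/5)
obs 8: x=2 → posterior Gamma(29, 49/5)
obs 9: x=3 → posterior Gamma(32, 54/5)
obs 10: x=1 → posterior Gamma(33, 59/5)
obs 11: x=4 → posterior Gamma(37, 64/5)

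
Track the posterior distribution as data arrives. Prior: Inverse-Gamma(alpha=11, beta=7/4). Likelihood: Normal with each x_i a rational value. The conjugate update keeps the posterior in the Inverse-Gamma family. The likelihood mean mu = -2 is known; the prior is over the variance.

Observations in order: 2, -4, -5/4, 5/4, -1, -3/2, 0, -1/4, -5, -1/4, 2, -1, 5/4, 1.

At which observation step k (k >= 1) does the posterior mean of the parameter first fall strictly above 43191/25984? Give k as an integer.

k = 9

obs 1: x=2 → posterior Inverse-Gamma(23/2, 39/4)
obs 2: x=-4 → posterior Inverse-Gamma(12, 47/4)
obs 3: x=-5/4 → posterior Inverse-Gamma(25/2, 385/32)
obs 4: x=5/4 → posterior Inverse-Gamma(13, 277/16)
obs 5: x=-1 → posterior Inverse-Gamma(27/2, 285/16)
obs 6: x=-3/2 → posterior Inverse-Gamma(14, 287/16)
obs 7: x=0 → posterior Inverse-Gamma(29/2, 319/16)
obs 8: x=-1/4 → posterior Inverse-Gamma(15, 687/32)
obs 9: x=-5 → posterior Inverse-Gamma(31/2, 831/32)
obs 10: x=-1/4 → posterior Inverse-Gamma(16, 55/2)
obs 11: x=2 → posterior Inverse-Gamma(33/2, 71/2)
obs 12: x=-1 → posterior Inverse-Gamma(17, 36)
obs 13: x=5/4 → posterior Inverse-Gamma(35/2, 1321/32)
obs 14: x=1 → posterior Inverse-Gamma(18, 1465/32)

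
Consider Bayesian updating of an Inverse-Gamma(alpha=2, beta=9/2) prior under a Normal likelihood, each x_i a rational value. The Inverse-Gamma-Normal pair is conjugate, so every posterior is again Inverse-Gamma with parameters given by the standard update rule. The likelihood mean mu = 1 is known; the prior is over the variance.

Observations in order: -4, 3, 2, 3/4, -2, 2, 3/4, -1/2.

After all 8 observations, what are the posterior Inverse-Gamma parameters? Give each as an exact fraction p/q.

obs 1: x=-4 → posterior Inverse-Gamma(5/2, 17)
obs 2: x=3 → posterior Inverse-Gamma(3, 19)
obs 3: x=2 → posterior Inverse-Gamma(7/2, 39/2)
obs 4: x=3/4 → posterior Inverse-Gamma(4, 625/32)
obs 5: x=-2 → posterior Inverse-Gamma(9/2, 769/32)
obs 6: x=2 → posterior Inverse-Gamma(5, 785/32)
obs 7: x=3/4 → posterior Inverse-Gamma(11/2, 393/16)
obs 8: x=-1/2 → posterior Inverse-Gamma(6, 411/16)

alpha=6, beta=411/16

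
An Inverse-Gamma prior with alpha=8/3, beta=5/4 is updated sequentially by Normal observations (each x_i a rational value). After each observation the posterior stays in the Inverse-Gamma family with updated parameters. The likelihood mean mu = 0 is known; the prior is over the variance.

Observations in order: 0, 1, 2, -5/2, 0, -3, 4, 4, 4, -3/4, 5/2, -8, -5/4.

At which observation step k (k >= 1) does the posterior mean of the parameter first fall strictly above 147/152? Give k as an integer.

obs 1: x=0 → posterior Inverse-Gamma(19/6, 5/4)
obs 2: x=1 → posterior Inverse-Gamma(11/3, 7/4)
obs 3: x=2 → posterior Inverse-Gamma(25/6, 15/4)
obs 4: x=-5/2 → posterior Inverse-Gamma(14/3, 55/8)
obs 5: x=0 → posterior Inverse-Gamma(31/6, 55/8)
obs 6: x=-3 → posterior Inverse-Gamma(17/3, 91/8)
obs 7: x=4 → posterior Inverse-Gamma(37/6, 155/8)
obs 8: x=4 → posterior Inverse-Gamma(20/3, 219/8)
obs 9: x=4 → posterior Inverse-Gamma(43/6, 283/8)
obs 10: x=-3/4 → posterior Inverse-Gamma(23/3, 1141/32)
obs 11: x=5/2 → posterior Inverse-Gamma(49/6, 1241/32)
obs 12: x=-8 → posterior Inverse-Gamma(26/3, 2265/32)
obs 13: x=-5/4 → posterior Inverse-Gamma(55/6, 1145/16)

k = 3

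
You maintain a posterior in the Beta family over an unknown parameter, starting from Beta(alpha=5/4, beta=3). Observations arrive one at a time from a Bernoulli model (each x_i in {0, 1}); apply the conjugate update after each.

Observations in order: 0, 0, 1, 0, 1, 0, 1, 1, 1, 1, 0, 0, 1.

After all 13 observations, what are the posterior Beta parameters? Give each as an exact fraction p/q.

alpha=33/4, beta=9

obs 1: x=0 → posterior Beta(5/4, 4)
obs 2: x=0 → posterior Beta(5/4, 5)
obs 3: x=1 → posterior Beta(9/4, 5)
obs 4: x=0 → posterior Beta(9/4, 6)
obs 5: x=1 → posterior Beta(13/4, 6)
obs 6: x=0 → posterior Beta(13/4, 7)
obs 7: x=1 → posterior Beta(17/4, 7)
obs 8: x=1 → posterior Beta(21/4, 7)
obs 9: x=1 → posterior Beta(25/4, 7)
obs 10: x=1 → posterior Beta(29/4, 7)
obs 11: x=0 → posterior Beta(29/4, 8)
obs 12: x=0 → posterior Beta(29/4, 9)
obs 13: x=1 → posterior Beta(33/4, 9)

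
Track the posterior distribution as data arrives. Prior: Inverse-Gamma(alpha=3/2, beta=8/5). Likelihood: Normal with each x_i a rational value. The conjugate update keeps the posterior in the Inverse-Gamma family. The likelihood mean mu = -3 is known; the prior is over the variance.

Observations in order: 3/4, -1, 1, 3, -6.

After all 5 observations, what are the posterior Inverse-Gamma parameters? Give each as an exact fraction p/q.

alpha=4, beta=6581/160

obs 1: x=3/4 → posterior Inverse-Gamma(2, 1381/160)
obs 2: x=-1 → posterior Inverse-Gamma(5/2, 1701/160)
obs 3: x=1 → posterior Inverse-Gamma(3, 2981/160)
obs 4: x=3 → posterior Inverse-Gamma(7/2, 5861/160)
obs 5: x=-6 → posterior Inverse-Gamma(4, 6581/160)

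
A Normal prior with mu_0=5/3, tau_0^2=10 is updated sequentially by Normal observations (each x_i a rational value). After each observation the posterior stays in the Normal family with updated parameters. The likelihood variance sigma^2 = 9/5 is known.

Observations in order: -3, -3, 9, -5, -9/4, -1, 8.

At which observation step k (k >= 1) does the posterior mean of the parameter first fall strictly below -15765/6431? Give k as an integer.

obs 1: x=-3 → posterior Normal(-135/59, 90/59)
obs 2: x=-3 → posterior Normal(-285/109, 90/109)
obs 3: x=9 → posterior Normal(55/53, 30/53)
obs 4: x=-5 → posterior Normal(-85/209, 90/209)
obs 5: x=-9/4 → posterior Normal(-395/518, 90/259)
obs 6: x=-1 → posterior Normal(-165/206, 30/103)
obs 7: x=8 → posterior Normal(305/718, 90/359)

k = 2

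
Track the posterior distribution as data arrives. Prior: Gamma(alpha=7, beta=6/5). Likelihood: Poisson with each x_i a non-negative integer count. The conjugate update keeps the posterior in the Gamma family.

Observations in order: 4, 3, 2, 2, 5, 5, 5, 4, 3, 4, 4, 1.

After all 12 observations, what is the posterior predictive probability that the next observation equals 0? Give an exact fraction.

obs 1: x=4 → posterior Gamma(11, 11/5)
obs 2: x=3 → posterior Gamma(14, 16/5)
obs 3: x=2 → posterior Gamma(16, 21/5)
obs 4: x=2 → posterior Gamma(18, 26/5)
obs 5: x=5 → posterior Gamma(23, 31/5)
obs 6: x=5 → posterior Gamma(28, 36/5)
obs 7: x=5 → posterior Gamma(33, 41/5)
obs 8: x=4 → posterior Gamma(37, 46/5)
obs 9: x=3 → posterior Gamma(40, 51/5)
obs 10: x=4 → posterior Gamma(44, 56/5)
obs 11: x=4 → posterior Gamma(48, 61/5)
obs 12: x=1 → posterior Gamma(49, 66/5)

143764891709512586763115405262310331970033366704896022688159437114935960549839465701441536/5148243587637365663644602985118675612341298861785407857347939003897892639121441617710757831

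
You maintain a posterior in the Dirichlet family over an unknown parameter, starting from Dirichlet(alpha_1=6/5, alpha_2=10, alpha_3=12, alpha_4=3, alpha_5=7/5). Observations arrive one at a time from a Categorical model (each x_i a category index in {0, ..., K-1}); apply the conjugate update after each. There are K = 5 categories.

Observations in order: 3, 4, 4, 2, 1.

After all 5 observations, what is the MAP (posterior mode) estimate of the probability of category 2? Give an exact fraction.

obs 1: x=3 → posterior Dirichlet(6/5, 10, 12, 4, 7/5)
obs 2: x=4 → posterior Dirichlet(6/5, 10, 12, 4, 12/5)
obs 3: x=4 → posterior Dirichlet(6/5, 10, 12, 4, 17/5)
obs 4: x=2 → posterior Dirichlet(6/5, 10, 13, 4, 17/5)
obs 5: x=1 → posterior Dirichlet(6/5, 11, 13, 4, 17/5)

10/23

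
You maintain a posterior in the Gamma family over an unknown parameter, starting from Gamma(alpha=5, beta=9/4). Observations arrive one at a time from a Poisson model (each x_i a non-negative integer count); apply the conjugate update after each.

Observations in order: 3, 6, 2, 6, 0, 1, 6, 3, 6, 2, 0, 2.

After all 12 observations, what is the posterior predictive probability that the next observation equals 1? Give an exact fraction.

9376769061056634531545258378226058049159363564756448919881911106309866465832/58773682894798149131733828441462635689681852561024738149164028499143931309381

obs 1: x=3 → posterior Gamma(8, 13/4)
obs 2: x=6 → posterior Gamma(14, 17/4)
obs 3: x=2 → posterior Gamma(16, 21/4)
obs 4: x=6 → posterior Gamma(22, 25/4)
obs 5: x=0 → posterior Gamma(22, 29/4)
obs 6: x=1 → posterior Gamma(23, 33/4)
obs 7: x=6 → posterior Gamma(29, 37/4)
obs 8: x=3 → posterior Gamma(32, 41/4)
obs 9: x=6 → posterior Gamma(38, 45/4)
obs 10: x=2 → posterior Gamma(40, 49/4)
obs 11: x=0 → posterior Gamma(40, 53/4)
obs 12: x=2 → posterior Gamma(42, 57/4)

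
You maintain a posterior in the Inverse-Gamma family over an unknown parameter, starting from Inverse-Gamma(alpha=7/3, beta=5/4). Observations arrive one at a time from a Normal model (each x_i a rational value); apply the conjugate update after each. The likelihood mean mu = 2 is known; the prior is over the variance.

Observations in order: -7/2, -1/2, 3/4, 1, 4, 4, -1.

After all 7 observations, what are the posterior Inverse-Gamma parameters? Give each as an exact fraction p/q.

alpha=35/6, beta=937/32

obs 1: x=-7/2 → posterior Inverse-Gamma(17/6, 131/8)
obs 2: x=-1/2 → posterior Inverse-Gamma(10/3, 39/2)
obs 3: x=3/4 → posterior Inverse-Gamma(23/6, 649/32)
obs 4: x=1 → posterior Inverse-Gamma(13/3, 665/32)
obs 5: x=4 → posterior Inverse-Gamma(29/6, 729/32)
obs 6: x=4 → posterior Inverse-Gamma(16/3, 793/32)
obs 7: x=-1 → posterior Inverse-Gamma(35/6, 937/32)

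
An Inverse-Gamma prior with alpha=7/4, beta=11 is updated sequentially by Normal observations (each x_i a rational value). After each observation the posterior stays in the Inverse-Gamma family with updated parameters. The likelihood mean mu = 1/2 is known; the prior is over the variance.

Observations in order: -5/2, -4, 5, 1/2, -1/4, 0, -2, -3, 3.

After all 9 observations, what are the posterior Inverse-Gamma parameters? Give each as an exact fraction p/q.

obs 1: x=-5/2 → posterior Inverse-Gamma(9/4, 31/2)
obs 2: x=-4 → posterior Inverse-Gamma(11/4, 205/8)
obs 3: x=5 → posterior Inverse-Gamma(13/4, 143/4)
obs 4: x=1/2 → posterior Inverse-Gamma(15/4, 143/4)
obs 5: x=-1/4 → posterior Inverse-Gamma(17/4, 1153/32)
obs 6: x=0 → posterior Inverse-Gamma(19/4, 1157/32)
obs 7: x=-2 → posterior Inverse-Gamma(21/4, 1257/32)
obs 8: x=-3 → posterior Inverse-Gamma(23/4, 1453/32)
obs 9: x=3 → posterior Inverse-Gamma(25/4, 1553/32)

alpha=25/4, beta=1553/32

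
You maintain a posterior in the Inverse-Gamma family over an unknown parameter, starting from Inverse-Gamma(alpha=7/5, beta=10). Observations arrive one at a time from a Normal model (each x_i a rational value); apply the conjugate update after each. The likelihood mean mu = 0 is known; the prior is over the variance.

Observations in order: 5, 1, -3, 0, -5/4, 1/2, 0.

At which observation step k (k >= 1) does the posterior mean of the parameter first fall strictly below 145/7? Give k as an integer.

k = 2

obs 1: x=5 → posterior Inverse-Gamma(19/10, 45/2)
obs 2: x=1 → posterior Inverse-Gamma(12/5, 23)
obs 3: x=-3 → posterior Inverse-Gamma(29/10, 55/2)
obs 4: x=0 → posterior Inverse-Gamma(17/5, 55/2)
obs 5: x=-5/4 → posterior Inverse-Gamma(39/10, 905/32)
obs 6: x=1/2 → posterior Inverse-Gamma(22/5, 909/32)
obs 7: x=0 → posterior Inverse-Gamma(49/10, 909/32)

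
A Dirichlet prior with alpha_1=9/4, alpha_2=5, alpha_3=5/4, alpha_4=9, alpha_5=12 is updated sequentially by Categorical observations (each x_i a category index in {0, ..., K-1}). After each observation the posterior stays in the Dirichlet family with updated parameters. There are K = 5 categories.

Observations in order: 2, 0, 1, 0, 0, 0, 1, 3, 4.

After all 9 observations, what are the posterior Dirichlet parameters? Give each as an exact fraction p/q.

obs 1: x=2 → posterior Dirichlet(9/4, 5, 9/4, 9, 12)
obs 2: x=0 → posterior Dirichlet(13/4, 5, 9/4, 9, 12)
obs 3: x=1 → posterior Dirichlet(13/4, 6, 9/4, 9, 12)
obs 4: x=0 → posterior Dirichlet(17/4, 6, 9/4, 9, 12)
obs 5: x=0 → posterior Dirichlet(21/4, 6, 9/4, 9, 12)
obs 6: x=0 → posterior Dirichlet(25/4, 6, 9/4, 9, 12)
obs 7: x=1 → posterior Dirichlet(25/4, 7, 9/4, 9, 12)
obs 8: x=3 → posterior Dirichlet(25/4, 7, 9/4, 10, 12)
obs 9: x=4 → posterior Dirichlet(25/4, 7, 9/4, 10, 13)

alpha_1=25/4, alpha_2=7, alpha_3=9/4, alpha_4=10, alpha_5=13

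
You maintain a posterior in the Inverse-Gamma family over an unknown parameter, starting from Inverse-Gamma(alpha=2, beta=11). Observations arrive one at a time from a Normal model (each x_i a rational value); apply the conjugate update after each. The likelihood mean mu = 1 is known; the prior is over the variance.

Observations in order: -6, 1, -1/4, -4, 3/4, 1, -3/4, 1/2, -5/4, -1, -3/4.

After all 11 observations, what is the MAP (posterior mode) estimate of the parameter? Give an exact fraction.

1809/272

obs 1: x=-6 → posterior Inverse-Gamma(5/2, 71/2)
obs 2: x=1 → posterior Inverse-Gamma(3, 71/2)
obs 3: x=-1/4 → posterior Inverse-Gamma(7/2, 1161/32)
obs 4: x=-4 → posterior Inverse-Gamma(4, 1561/32)
obs 5: x=3/4 → posterior Inverse-Gamma(9/2, 781/16)
obs 6: x=1 → posterior Inverse-Gamma(5, 781/16)
obs 7: x=-3/4 → posterior Inverse-Gamma(11/2, 1611/32)
obs 8: x=1/2 → posterior Inverse-Gamma(6, 1615/32)
obs 9: x=-5/4 → posterior Inverse-Gamma(13/2, 53)
obs 10: x=-1 → posterior Inverse-Gamma(7, 55)
obs 11: x=-3/4 → posterior Inverse-Gamma(15/2, 1809/32)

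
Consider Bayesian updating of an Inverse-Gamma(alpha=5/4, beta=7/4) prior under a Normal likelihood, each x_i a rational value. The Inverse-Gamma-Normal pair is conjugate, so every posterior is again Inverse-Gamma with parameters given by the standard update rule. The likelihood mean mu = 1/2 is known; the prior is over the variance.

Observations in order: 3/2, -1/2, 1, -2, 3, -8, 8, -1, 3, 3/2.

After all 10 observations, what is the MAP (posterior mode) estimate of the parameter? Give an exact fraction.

obs 1: x=3/2 → posterior Inverse-Gamma(7/4, 9/4)
obs 2: x=-1/2 → posterior Inverse-Gamma(9/4, 11/4)
obs 3: x=1 → posterior Inverse-Gamma(11/4, 23/8)
obs 4: x=-2 → posterior Inverse-Gamma(13/4, 6)
obs 5: x=3 → posterior Inverse-Gamma(15/4, 73/8)
obs 6: x=-8 → posterior Inverse-Gamma(17/4, 181/4)
obs 7: x=8 → posterior Inverse-Gamma(19/4, 587/8)
obs 8: x=-1 → posterior Inverse-Gamma(21/4, 149/2)
obs 9: x=3 → posterior Inverse-Gamma(23/4, 621/8)
obs 10: x=3/2 → posterior Inverse-Gamma(25/4, 625/8)

625/58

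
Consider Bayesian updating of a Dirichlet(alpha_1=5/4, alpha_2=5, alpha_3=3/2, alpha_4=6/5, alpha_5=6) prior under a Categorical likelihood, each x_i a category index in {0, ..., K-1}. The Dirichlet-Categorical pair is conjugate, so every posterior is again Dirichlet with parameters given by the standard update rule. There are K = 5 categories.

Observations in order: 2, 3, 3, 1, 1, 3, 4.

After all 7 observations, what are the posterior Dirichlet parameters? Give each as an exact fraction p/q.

obs 1: x=2 → posterior Dirichlet(5/4, 5, 5/2, 6/5, 6)
obs 2: x=3 → posterior Dirichlet(5/4, 5, 5/2, 11/5, 6)
obs 3: x=3 → posterior Dirichlet(5/4, 5, 5/2, 16/5, 6)
obs 4: x=1 → posterior Dirichlet(5/4, 6, 5/2, 16/5, 6)
obs 5: x=1 → posterior Dirichlet(5/4, 7, 5/2, 16/5, 6)
obs 6: x=3 → posterior Dirichlet(5/4, 7, 5/2, 21/5, 6)
obs 7: x=4 → posterior Dirichlet(5/4, 7, 5/2, 21/5, 7)

alpha_1=5/4, alpha_2=7, alpha_3=5/2, alpha_4=21/5, alpha_5=7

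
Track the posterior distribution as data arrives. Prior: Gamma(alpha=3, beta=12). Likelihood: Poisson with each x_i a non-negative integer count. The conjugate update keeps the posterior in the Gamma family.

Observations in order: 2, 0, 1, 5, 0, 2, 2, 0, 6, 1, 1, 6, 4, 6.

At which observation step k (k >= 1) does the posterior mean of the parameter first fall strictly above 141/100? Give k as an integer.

obs 1: x=2 → posterior Gamma(5, 13)
obs 2: x=0 → posterior Gamma(5, 14)
obs 3: x=1 → posterior Gamma(6, 15)
obs 4: x=5 → posterior Gamma(11, 16)
obs 5: x=0 → posterior Gamma(11, 17)
obs 6: x=2 → posterior Gamma(13, 18)
obs 7: x=2 → posterior Gamma(15, 19)
obs 8: x=0 → posterior Gamma(15, 20)
obs 9: x=6 → posterior Gamma(21, 21)
obs 10: x=1 → posterior Gamma(22, 22)
obs 11: x=1 → posterior Gamma(23, 23)
obs 12: x=6 → posterior Gamma(29, 24)
obs 13: x=4 → posterior Gamma(33, 25)
obs 14: x=6 → posterior Gamma(39, 26)

k = 14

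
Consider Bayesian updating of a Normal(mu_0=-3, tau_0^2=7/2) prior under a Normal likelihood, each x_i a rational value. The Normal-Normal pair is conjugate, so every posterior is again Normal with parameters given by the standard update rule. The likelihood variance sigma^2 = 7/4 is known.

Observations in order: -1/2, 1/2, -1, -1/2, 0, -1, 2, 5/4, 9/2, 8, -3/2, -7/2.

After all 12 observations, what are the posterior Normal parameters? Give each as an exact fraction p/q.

obs 1: x=-1/2 → posterior Normal(-4/3, 7/6)
obs 2: x=1/2 → posterior Normal(-3/5, 7/10)
obs 3: x=-1 → posterior Normal(-5/7, 1/2)
obs 4: x=-1/2 → posterior Normal(-2/3, 7/18)
obs 5: x=0 → posterior Normal(-6/11, 7/22)
obs 6: x=-1 → posterior Normal(-8/13, 7/26)
obs 7: x=2 → posterior Normal(-4/15, 7/30)
obs 8: x=5/4 → posterior Normal(-3/34, 7/34)
obs 9: x=9/2 → posterior Normal(15/38, 7/38)
obs 10: x=8 → posterior Normal(47/42, 1/6)
obs 11: x=-3/2 → posterior Normal(41/46, 7/46)
obs 12: x=-7/2 → posterior Normal(27/50, 7/50)

mu_0=27/50, tau_0^2=7/50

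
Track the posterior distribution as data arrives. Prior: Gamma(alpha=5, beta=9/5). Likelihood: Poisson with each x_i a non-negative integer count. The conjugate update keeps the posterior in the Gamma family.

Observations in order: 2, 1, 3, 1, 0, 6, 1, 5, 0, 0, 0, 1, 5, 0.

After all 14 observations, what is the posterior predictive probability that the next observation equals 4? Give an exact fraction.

904517845044386678923787832571880121949410400092690228143565625/11099016177137223368941899318158941019313674783988670850886795264

obs 1: x=2 → posterior Gamma(7, 14/5)
obs 2: x=1 → posterior Gamma(8, 19/5)
obs 3: x=3 → posterior Gamma(11, 24/5)
obs 4: x=1 → posterior Gamma(12, 29/5)
obs 5: x=0 → posterior Gamma(12, 34/5)
obs 6: x=6 → posterior Gamma(18, 39/5)
obs 7: x=1 → posterior Gamma(19, 44/5)
obs 8: x=5 → posterior Gamma(24, 49/5)
obs 9: x=0 → posterior Gamma(24, 54/5)
obs 10: x=0 → posterior Gamma(24, 59/5)
obs 11: x=0 → posterior Gamma(24, 64/5)
obs 12: x=1 → posterior Gamma(25, 69/5)
obs 13: x=5 → posterior Gamma(30, 74/5)
obs 14: x=0 → posterior Gamma(30, 79/5)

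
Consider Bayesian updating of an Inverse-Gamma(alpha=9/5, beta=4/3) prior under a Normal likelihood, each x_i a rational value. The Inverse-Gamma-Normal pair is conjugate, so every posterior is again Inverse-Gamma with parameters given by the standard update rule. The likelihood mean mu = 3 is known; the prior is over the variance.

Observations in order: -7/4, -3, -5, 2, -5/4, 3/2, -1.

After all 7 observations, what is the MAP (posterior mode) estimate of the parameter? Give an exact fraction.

19505/1512

obs 1: x=-7/4 → posterior Inverse-Gamma(23/10, 1211/96)
obs 2: x=-3 → posterior Inverse-Gamma(14/5, 2939/96)
obs 3: x=-5 → posterior Inverse-Gamma(33/10, 6011/96)
obs 4: x=2 → posterior Inverse-Gamma(19/5, 6059/96)
obs 5: x=-5/4 → posterior Inverse-Gamma(43/10, 3463/48)
obs 6: x=3/2 → posterior Inverse-Gamma(24/5, 3517/48)
obs 7: x=-1 → posterior Inverse-Gamma(53/10, 3901/48)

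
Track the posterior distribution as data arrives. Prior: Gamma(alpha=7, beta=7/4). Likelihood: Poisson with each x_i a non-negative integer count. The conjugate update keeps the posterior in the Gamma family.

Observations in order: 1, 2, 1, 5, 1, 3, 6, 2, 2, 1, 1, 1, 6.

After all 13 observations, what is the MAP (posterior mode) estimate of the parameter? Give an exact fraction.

152/59

obs 1: x=1 → posterior Gamma(8, 11/4)
obs 2: x=2 → posterior Gamma(10, 15/4)
obs 3: x=1 → posterior Gamma(11, 19/4)
obs 4: x=5 → posterior Gamma(16, 23/4)
obs 5: x=1 → posterior Gamma(17, 27/4)
obs 6: x=3 → posterior Gamma(20, 31/4)
obs 7: x=6 → posterior Gamma(26, 35/4)
obs 8: x=2 → posterior Gamma(28, 39/4)
obs 9: x=2 → posterior Gamma(30, 43/4)
obs 10: x=1 → posterior Gamma(31, 47/4)
obs 11: x=1 → posterior Gamma(32, 51/4)
obs 12: x=1 → posterior Gamma(33, 55/4)
obs 13: x=6 → posterior Gamma(39, 59/4)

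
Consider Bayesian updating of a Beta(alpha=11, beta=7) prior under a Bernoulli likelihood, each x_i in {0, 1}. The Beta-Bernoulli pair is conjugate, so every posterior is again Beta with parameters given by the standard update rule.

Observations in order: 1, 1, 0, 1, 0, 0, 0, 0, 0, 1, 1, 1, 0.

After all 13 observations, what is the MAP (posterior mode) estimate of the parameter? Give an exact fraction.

obs 1: x=1 → posterior Beta(12, 7)
obs 2: x=1 → posterior Beta(13, 7)
obs 3: x=0 → posterior Beta(13, 8)
obs 4: x=1 → posterior Beta(14, 8)
obs 5: x=0 → posterior Beta(14, 9)
obs 6: x=0 → posterior Beta(14, 10)
obs 7: x=0 → posterior Beta(14, 11)
obs 8: x=0 → posterior Beta(14, 12)
obs 9: x=0 → posterior Beta(14, 13)
obs 10: x=1 → posterior Beta(15, 13)
obs 11: x=1 → posterior Beta(16, 13)
obs 12: x=1 → posterior Beta(17, 13)
obs 13: x=0 → posterior Beta(17, 14)

16/29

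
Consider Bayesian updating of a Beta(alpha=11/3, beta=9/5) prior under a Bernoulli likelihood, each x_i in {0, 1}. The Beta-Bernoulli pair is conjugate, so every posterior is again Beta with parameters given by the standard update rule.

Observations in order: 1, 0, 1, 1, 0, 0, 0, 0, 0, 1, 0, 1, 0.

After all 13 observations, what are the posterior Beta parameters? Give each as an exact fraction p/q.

alpha=26/3, beta=49/5

obs 1: x=1 → posterior Beta(14/3, 9/5)
obs 2: x=0 → posterior Beta(14/3, 14/5)
obs 3: x=1 → posterior Beta(17/3, 14/5)
obs 4: x=1 → posterior Beta(20/3, 14/5)
obs 5: x=0 → posterior Beta(20/3, 19/5)
obs 6: x=0 → posterior Beta(20/3, 24/5)
obs 7: x=0 → posterior Beta(20/3, 29/5)
obs 8: x=0 → posterior Beta(20/3, 34/5)
obs 9: x=0 → posterior Beta(20/3, 39/5)
obs 10: x=1 → posterior Beta(23/3, 39/5)
obs 11: x=0 → posterior Beta(23/3, 44/5)
obs 12: x=1 → posterior Beta(26/3, 44/5)
obs 13: x=0 → posterior Beta(26/3, 49/5)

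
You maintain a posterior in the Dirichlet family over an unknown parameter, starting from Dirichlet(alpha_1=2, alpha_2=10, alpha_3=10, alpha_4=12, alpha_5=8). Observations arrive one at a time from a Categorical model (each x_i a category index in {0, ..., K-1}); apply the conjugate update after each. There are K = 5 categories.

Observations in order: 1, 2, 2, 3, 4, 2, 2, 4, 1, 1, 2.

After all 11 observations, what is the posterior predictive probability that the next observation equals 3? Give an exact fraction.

13/53

obs 1: x=1 → posterior Dirichlet(2, 11, 10, 12, 8)
obs 2: x=2 → posterior Dirichlet(2, 11, 11, 12, 8)
obs 3: x=2 → posterior Dirichlet(2, 11, 12, 12, 8)
obs 4: x=3 → posterior Dirichlet(2, 11, 12, 13, 8)
obs 5: x=4 → posterior Dirichlet(2, 11, 12, 13, 9)
obs 6: x=2 → posterior Dirichlet(2, 11, 13, 13, 9)
obs 7: x=2 → posterior Dirichlet(2, 11, 14, 13, 9)
obs 8: x=4 → posterior Dirichlet(2, 11, 14, 13, 10)
obs 9: x=1 → posterior Dirichlet(2, 12, 14, 13, 10)
obs 10: x=1 → posterior Dirichlet(2, 13, 14, 13, 10)
obs 11: x=2 → posterior Dirichlet(2, 13, 15, 13, 10)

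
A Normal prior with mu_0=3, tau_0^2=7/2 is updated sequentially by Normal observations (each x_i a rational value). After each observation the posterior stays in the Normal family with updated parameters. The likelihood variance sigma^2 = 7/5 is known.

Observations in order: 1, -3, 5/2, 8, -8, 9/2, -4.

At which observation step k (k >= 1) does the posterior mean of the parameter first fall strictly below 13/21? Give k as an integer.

obs 1: x=1 → posterior Normal(11/7, 1)
obs 2: x=-3 → posterior Normal(-1/3, 7/12)
obs 3: x=5/2 → posterior Normal(1/2, 7/17)
obs 4: x=8 → posterior Normal(97/44, 7/22)
obs 5: x=-8 → posterior Normal(17/54, 7/27)
obs 6: x=9/2 → posterior Normal(31/32, 7/32)
obs 7: x=-4 → posterior Normal(11/37, 7/37)

k = 2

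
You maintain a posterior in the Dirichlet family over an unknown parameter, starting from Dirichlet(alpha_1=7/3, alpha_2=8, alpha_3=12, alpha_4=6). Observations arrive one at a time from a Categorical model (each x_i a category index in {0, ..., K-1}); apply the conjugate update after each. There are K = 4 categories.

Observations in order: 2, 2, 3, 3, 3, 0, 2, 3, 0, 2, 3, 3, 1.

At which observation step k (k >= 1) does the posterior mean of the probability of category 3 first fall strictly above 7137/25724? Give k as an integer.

obs 1: x=2 → posterior Dirichlet(7/3, 8, 13, 6)
obs 2: x=2 → posterior Dirichlet(7/3, 8, 14, 6)
obs 3: x=3 → posterior Dirichlet(7/3, 8, 14, 7)
obs 4: x=3 → posterior Dirichlet(7/3, 8, 14, 8)
obs 5: x=3 → posterior Dirichlet(7/3, 8, 14, 9)
obs 6: x=0 → posterior Dirichlet(10/3, 8, 14, 9)
obs 7: x=2 → posterior Dirichlet(10/3, 8, 15, 9)
obs 8: x=3 → posterior Dirichlet(10/3, 8, 15, 10)
obs 9: x=0 → posterior Dirichlet(13/3, 8, 15, 10)
obs 10: x=2 → posterior Dirichlet(13/3, 8, 16, 10)
obs 11: x=3 → posterior Dirichlet(13/3, 8, 16, 11)
obs 12: x=3 → posterior Dirichlet(13/3, 8, 16, 12)
obs 13: x=1 → posterior Dirichlet(13/3, 9, 16, 12)

k = 11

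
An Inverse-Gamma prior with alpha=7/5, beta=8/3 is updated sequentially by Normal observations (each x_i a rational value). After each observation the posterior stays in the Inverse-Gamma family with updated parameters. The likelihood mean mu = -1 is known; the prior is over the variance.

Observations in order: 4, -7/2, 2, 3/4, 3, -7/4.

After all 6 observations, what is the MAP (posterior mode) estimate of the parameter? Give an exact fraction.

obs 1: x=4 → posterior Inverse-Gamma(19/10, 91/6)
obs 2: x=-7/2 → posterior Inverse-Gamma(12/5, 439/24)
obs 3: x=2 → posterior Inverse-Gamma(29/10, 547/24)
obs 4: x=3/4 → posterior Inverse-Gamma(17/5, 2335/96)
obs 5: x=3 → posterior Inverse-Gamma(39/10, 3103/96)
obs 6: x=-7/4 → posterior Inverse-Gamma(22/5, 1565/48)

7825/1296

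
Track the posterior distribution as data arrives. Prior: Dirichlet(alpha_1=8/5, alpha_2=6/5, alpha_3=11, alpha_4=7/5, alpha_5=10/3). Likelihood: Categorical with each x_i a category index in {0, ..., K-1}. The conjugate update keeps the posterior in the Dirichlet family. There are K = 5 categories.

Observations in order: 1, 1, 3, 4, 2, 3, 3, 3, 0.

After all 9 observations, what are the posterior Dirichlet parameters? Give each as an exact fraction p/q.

obs 1: x=1 → posterior Dirichlet(8/5, 11/5, 11, 7/5, 10/3)
obs 2: x=1 → posterior Dirichlet(8/5, 16/5, 11, 7/5, 10/3)
obs 3: x=3 → posterior Dirichlet(8/5, 16/5, 11, 12/5, 10/3)
obs 4: x=4 → posterior Dirichlet(8/5, 16/5, 11, 12/5, 13/3)
obs 5: x=2 → posterior Dirichlet(8/5, 16/5, 12, 12/5, 13/3)
obs 6: x=3 → posterior Dirichlet(8/5, 16/5, 12, 17/5, 13/3)
obs 7: x=3 → posterior Dirichlet(8/5, 16/5, 12, 22/5, 13/3)
obs 8: x=3 → posterior Dirichlet(8/5, 16/5, 12, 27/5, 13/3)
obs 9: x=0 → posterior Dirichlet(13/5, 16/5, 12, 27/5, 13/3)

alpha_1=13/5, alpha_2=16/5, alpha_3=12, alpha_4=27/5, alpha_5=13/3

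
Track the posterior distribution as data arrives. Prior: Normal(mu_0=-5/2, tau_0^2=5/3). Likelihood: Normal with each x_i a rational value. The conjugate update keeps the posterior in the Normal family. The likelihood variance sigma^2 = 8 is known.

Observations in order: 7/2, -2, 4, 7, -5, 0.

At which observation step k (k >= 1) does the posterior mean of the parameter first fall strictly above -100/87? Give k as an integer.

obs 1: x=7/2 → posterior Normal(-85/58, 40/29)
obs 2: x=-2 → posterior Normal(-105/68, 20/17)
obs 3: x=4 → posterior Normal(-5/6, 40/39)
obs 4: x=7 → posterior Normal(5/88, 10/11)
obs 5: x=-5 → posterior Normal(-45/98, 40/49)
obs 6: x=0 → posterior Normal(-5/12, 20/27)

k = 3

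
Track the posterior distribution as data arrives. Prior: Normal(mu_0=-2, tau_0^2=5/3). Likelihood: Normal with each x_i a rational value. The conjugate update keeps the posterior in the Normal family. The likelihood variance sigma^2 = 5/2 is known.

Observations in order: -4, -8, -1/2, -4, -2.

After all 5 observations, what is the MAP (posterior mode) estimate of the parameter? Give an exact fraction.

obs 1: x=-4 → posterior Normal(-14/5, 1)
obs 2: x=-8 → posterior Normal(-30/7, 5/7)
obs 3: x=-1/2 → posterior Normal(-31/9, 5/9)
obs 4: x=-4 → posterior Normal(-39/11, 5/11)
obs 5: x=-2 → posterior Normal(-43/13, 5/13)

-43/13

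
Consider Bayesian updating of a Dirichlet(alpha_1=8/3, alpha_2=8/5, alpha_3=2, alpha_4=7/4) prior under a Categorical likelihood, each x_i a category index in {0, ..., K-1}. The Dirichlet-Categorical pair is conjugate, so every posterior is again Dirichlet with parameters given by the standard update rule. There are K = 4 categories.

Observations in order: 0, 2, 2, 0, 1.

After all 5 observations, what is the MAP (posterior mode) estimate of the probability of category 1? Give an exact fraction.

obs 1: x=0 → posterior Dirichlet(11/3, 8/5, 2, 7/4)
obs 2: x=2 → posterior Dirichlet(11/3, 8/5, 3, 7/4)
obs 3: x=2 → posterior Dirichlet(11/3, 8/5, 4, 7/4)
obs 4: x=0 → posterior Dirichlet(14/3, 8/5, 4, 7/4)
obs 5: x=1 → posterior Dirichlet(14/3, 13/5, 4, 7/4)

96/541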